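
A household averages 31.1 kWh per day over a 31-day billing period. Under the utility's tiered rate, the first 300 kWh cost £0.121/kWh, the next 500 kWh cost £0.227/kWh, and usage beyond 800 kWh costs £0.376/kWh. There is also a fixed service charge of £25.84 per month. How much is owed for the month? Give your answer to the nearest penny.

£237.34

Usage = 31.1 kWh/day × 31 days = 964.1 kWh
First 300 kWh × £0.121 = £36.30
Next 500 kWh × £0.227 = £113.50
Remaining 164.1 kWh × £0.376 = £61.70
Energy charge = £211.50; + service £25.84 = £237.34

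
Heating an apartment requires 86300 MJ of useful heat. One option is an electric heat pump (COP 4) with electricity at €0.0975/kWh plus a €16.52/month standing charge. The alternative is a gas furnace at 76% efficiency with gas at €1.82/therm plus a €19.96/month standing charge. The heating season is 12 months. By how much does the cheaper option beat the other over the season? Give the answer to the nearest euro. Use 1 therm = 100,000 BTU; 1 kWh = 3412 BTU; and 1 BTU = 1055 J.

€1416

Heat load = 86300 MJ = 86,300,000,000 J / 1055 = 81,800,948 BTU
Gas: input = 81,800,948 / 0.76 = 107,632,826 BTU = 1,076 therm → 1,076 × €1.82 = €1,958.92; + 12 × €19.96 standing = €2,198.44
Heat pump: 81,800,948 BTU / 3412 = 23,970 kWh heat; / 4 = 5,994 kWh in → × €0.0975 = €584.38; + 12 × €16.52 standing = €782.62
Difference = |€2,198.44 − €782.62| = €1,415.82 ≈ €1416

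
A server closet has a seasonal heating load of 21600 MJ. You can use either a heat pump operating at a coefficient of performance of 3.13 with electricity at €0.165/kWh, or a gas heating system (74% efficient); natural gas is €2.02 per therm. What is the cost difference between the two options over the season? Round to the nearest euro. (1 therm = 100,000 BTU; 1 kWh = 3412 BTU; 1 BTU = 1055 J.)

€243

Heat load = 21600 MJ = 21,600,000,000 J / 1055 = 20,473,934 BTU
Gas: input = 20,473,934 / 0.74 = 27,667,478 BTU = 276.7 therm → 276.7 × €2.02 = €558.88
Heat pump: 20,473,934 BTU / 3412 = 6,001 kWh heat; / 3.13 = 1,917 kWh in → × €0.165 = €316.32
Difference = |€558.88 − €316.32| = €242.56 ≈ €243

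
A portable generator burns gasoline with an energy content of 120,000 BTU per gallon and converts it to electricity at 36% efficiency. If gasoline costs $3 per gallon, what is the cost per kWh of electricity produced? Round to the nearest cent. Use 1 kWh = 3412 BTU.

Electrical output per gallon = 120,000 BTU × 0.36 / 3412 BTU/kWh = 12.66 kWh
Cost per kWh = $3 / 12.66 kWh = $0.237

$0.24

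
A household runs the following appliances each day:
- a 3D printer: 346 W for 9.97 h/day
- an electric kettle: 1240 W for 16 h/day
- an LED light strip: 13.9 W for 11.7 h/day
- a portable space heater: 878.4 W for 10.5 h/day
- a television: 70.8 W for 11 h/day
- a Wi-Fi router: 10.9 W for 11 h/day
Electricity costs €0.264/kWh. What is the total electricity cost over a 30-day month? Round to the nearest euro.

3D printer: 346 W × 9.97 h × 30 d = 103,489 Wh = 103.5 kWh
electric kettle: 1240 W × 16 h × 30 d = 595,200 Wh = 595.2 kWh
LED light strip: 13.9 W × 11.7 h × 30 d = 4,879 Wh = 4.879 kWh
portable space heater: 878.4 W × 10.5 h × 30 d = 276,696 Wh = 276.7 kWh
television: 70.8 W × 11 h × 30 d = 23,364 Wh = 23.36 kWh
Wi-Fi router: 10.9 W × 11 h × 30 d = 3,597 Wh = 3.597 kWh
Total energy = 103.5 + 595.2 + 4.879 + 276.7 + 23.36 + 3.597 = 1,007 kWh
Cost = 1,007 kWh × €0.264 = €265.91 ≈ €266

€266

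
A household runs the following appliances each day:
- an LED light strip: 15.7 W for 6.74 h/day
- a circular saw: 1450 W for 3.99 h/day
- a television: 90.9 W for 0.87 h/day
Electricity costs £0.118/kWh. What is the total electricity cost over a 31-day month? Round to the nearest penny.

LED light strip: 15.7 W × 6.74 h × 31 d = 3,280 Wh = 3.28 kWh
circular saw: 1450 W × 3.99 h × 31 d = 179,350 Wh = 179.4 kWh
television: 90.9 W × 0.87 h × 31 d = 2,452 Wh = 2.452 kWh
Total energy = 3.28 + 179.4 + 2.452 = 185.1 kWh
Cost = 185.1 kWh × £0.118 = £21.84

£21.84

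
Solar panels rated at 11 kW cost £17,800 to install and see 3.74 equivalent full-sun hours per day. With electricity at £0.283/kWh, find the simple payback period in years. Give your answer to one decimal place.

Daily generation = 11 kW × 3.74 h = 41.14 kWh
Annual generation = 41.14 × 365 = 15016 kWh
Annual savings = 15016 × £0.283 = £4,249.56
Payback = £17,800 / £4,249.56 = 4.19 years

4.2 years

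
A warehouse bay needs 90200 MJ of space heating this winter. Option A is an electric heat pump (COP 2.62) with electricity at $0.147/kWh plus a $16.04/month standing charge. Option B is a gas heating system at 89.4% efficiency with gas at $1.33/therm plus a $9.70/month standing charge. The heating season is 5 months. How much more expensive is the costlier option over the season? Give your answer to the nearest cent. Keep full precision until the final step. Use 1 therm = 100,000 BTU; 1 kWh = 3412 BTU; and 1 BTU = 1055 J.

$165.68

Heat load = 90200 MJ = 90,200,000,000 J / 1055 = 85,497,630 BTU
Gas: input = 85,497,630 / 0.894 = 95,634,933 BTU = 956.3 therm → 956.3 × $1.33 = $1,271.94; + 5 × $9.70 standing = $1,320.44
Heat pump: 85,497,630 BTU / 3412 = 25,060 kWh heat; / 2.62 = 9,564 kWh in → × $0.147 = $1,405.92; + 5 × $16.04 standing = $1,486.12
Difference = |$1,320.44 − $1,486.12| = $165.68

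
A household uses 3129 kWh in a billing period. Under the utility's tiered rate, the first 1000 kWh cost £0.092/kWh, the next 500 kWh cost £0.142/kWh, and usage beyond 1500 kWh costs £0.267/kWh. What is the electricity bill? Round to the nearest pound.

£598

First 1000 kWh × £0.092 = £92.00
Next 500 kWh × £0.142 = £71.00
Remaining 1629 kWh × £0.267 = £434.94
Total = £597.94 ≈ £598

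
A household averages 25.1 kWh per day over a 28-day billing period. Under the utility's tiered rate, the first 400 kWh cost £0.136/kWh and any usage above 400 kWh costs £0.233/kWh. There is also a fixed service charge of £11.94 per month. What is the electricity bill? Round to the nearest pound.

£137

Usage = 25.1 kWh/day × 28 days = 702.8 kWh
First 400 kWh × £0.136 = £54.40
Remaining 302.8 kWh × £0.233 = £70.55
Energy charge = £124.95; + service £11.94 = £136.89 ≈ £137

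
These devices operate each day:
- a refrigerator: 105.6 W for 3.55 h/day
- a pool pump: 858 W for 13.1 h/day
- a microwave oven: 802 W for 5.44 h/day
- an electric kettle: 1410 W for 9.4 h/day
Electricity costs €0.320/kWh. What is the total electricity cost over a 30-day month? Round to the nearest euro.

refrigerator: 105.6 W × 3.55 h × 30 d = 11,246 Wh = 11.25 kWh
pool pump: 858 W × 13.1 h × 30 d = 337,194 Wh = 337.2 kWh
microwave oven: 802 W × 5.44 h × 30 d = 130,886 Wh = 130.9 kWh
electric kettle: 1410 W × 9.4 h × 30 d = 397,620 Wh = 397.6 kWh
Total energy = 11.25 + 337.2 + 130.9 + 397.6 = 876.9 kWh
Cost = 876.9 kWh × €0.320 = €280.62 ≈ €281

€281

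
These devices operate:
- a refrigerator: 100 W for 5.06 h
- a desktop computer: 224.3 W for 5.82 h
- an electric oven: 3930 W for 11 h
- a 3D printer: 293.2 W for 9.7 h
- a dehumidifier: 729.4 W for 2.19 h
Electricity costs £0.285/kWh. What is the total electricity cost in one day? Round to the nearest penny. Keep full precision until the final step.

£14.10

refrigerator: 100 W × 5.06 h = 506 Wh = 0.506 kWh
desktop computer: 224.3 W × 5.82 h = 1,305 Wh = 1.305 kWh
electric oven: 3930 W × 11 h = 43,230 Wh = 43.23 kWh
3D printer: 293.2 W × 9.7 h = 2,844 Wh = 2.844 kWh
dehumidifier: 729.4 W × 2.19 h = 1,597 Wh = 1.597 kWh
Total energy = 0.506 + 1.305 + 43.23 + 2.844 + 1.597 = 49.48 kWh
Cost = 49.48 kWh × £0.285 = £14.10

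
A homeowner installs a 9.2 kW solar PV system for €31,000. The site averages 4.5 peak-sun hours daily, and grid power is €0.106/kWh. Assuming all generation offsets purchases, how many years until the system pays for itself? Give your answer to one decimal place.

19.4 years

Daily generation = 9.2 kW × 4.5 h = 41.4 kWh
Annual generation = 41.4 × 365 = 15111 kWh
Annual savings = 15111 × €0.106 = €1,601.77
Payback = €31,000 / €1,601.77 = 19.4 years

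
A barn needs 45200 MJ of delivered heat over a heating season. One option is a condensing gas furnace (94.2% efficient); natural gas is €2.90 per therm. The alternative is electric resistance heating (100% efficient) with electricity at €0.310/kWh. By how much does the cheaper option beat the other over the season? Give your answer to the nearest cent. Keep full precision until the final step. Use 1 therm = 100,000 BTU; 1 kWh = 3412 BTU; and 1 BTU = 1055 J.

Heat load = 45200 MJ = 45,200,000,000 J / 1055 = 42,843,602 BTU
Gas: input = 42,843,602 / 0.942 = 45,481,531 BTU = 454.8 therm → 454.8 × €2.90 = €1,318.96
Electric: 42,843,602 BTU / 3412 = 12,560 kWh → × €0.310 = €3,892.59
Difference = |€1,318.96 − €3,892.59| = €2,573.63

€2573.63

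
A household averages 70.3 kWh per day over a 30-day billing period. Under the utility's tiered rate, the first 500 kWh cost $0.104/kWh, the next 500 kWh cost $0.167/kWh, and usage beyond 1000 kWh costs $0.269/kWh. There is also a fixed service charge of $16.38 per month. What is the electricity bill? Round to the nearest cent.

Usage = 70.3 kWh/day × 30 days = 2109 kWh
First 500 kWh × $0.104 = $52.00
Next 500 kWh × $0.167 = $83.50
Remaining 1109 kWh × $0.269 = $298.32
Energy charge = $433.82; + service $16.38 = $450.20

$450.20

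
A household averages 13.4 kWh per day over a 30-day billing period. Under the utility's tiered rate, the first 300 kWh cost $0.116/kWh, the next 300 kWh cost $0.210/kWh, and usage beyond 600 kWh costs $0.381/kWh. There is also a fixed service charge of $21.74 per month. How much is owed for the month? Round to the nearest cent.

Usage = 13.4 kWh/day × 30 days = 402 kWh
First 300 kWh × $0.116 = $34.80
Next 102 kWh × $0.210 = $21.42
Remaining tier: 0 kWh (not reached)
Energy charge = $56.22; + service $21.74 = $77.96

$77.96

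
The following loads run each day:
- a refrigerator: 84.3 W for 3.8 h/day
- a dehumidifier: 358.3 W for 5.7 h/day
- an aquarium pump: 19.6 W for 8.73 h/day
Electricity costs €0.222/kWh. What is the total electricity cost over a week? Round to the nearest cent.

€3.94

refrigerator: 84.3 W × 3.8 h × 7 d = 2,242 Wh = 2.242 kWh
dehumidifier: 358.3 W × 5.7 h × 7 d = 14,296 Wh = 14.3 kWh
aquarium pump: 19.6 W × 8.73 h × 7 d = 1,198 Wh = 1.198 kWh
Total energy = 2.242 + 14.3 + 1.198 = 17.74 kWh
Cost = 17.74 kWh × €0.222 = €3.94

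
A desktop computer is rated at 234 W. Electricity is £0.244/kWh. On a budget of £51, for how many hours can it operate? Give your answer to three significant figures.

893 h

Energy budget = £51 / £0.244 per kWh = 209 kWh = 209,016 Wh
Runtime = 209,016 Wh / 234 W = 893.2 h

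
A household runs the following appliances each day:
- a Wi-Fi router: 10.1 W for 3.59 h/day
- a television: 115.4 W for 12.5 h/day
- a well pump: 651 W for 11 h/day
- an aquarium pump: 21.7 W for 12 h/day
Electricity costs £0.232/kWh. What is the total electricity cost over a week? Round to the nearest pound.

Wi-Fi router: 10.1 W × 3.59 h × 7 d = 254 Wh = 0.2538 kWh
television: 115.4 W × 12.5 h × 7 d = 10,098 Wh = 10.1 kWh
well pump: 651 W × 11 h × 7 d = 50,127 Wh = 50.13 kWh
aquarium pump: 21.7 W × 12 h × 7 d = 1,823 Wh = 1.823 kWh
Total energy = 0.2538 + 10.1 + 50.13 + 1.823 = 62.3 kWh
Cost = 62.3 kWh × £0.232 = £14.45 ≈ £14

£14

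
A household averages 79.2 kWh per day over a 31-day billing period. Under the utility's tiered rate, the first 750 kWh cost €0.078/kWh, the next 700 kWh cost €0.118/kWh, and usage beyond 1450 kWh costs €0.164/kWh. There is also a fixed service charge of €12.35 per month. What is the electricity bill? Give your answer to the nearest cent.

Usage = 79.2 kWh/day × 31 days = 2455.2 kWh
First 750 kWh × €0.078 = €58.50
Next 700 kWh × €0.118 = €82.60
Remaining 1005.2 kWh × €0.164 = €164.85
Energy charge = €305.95; + service €12.35 = €318.30

€318.30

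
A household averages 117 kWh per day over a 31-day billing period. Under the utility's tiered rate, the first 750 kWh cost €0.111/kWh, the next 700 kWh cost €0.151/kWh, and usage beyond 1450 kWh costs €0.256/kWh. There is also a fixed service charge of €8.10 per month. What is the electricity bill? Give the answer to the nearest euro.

Usage = 117 kWh/day × 31 days = 3627 kWh
First 750 kWh × €0.111 = €83.25
Next 700 kWh × €0.151 = €105.70
Remaining 2177 kWh × €0.256 = €557.31
Energy charge = €746.26; + service €8.10 = €754.36 ≈ €754

€754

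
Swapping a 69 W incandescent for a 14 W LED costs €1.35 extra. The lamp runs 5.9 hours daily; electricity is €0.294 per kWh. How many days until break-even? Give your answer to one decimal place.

Power saved = 69 − 14 = 55 W
Daily energy saved = 55 W × 5.9 h = 324.5 Wh = 0.3245 kWh
Daily savings = 0.3245 × €0.294 = €0.0954
Payback = €1.35 / €0.0954 per day = 14.15 days

14.2 days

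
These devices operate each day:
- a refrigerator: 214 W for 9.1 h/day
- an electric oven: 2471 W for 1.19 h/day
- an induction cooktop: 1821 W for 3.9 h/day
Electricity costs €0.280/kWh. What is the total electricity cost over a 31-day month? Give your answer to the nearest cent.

€104.07

refrigerator: 214 W × 9.1 h × 31 d = 60,369 Wh = 60.37 kWh
electric oven: 2471 W × 1.19 h × 31 d = 91,155 Wh = 91.16 kWh
induction cooktop: 1821 W × 3.9 h × 31 d = 220,159 Wh = 220.2 kWh
Total energy = 60.37 + 91.16 + 220.2 = 371.7 kWh
Cost = 371.7 kWh × €0.280 = €104.07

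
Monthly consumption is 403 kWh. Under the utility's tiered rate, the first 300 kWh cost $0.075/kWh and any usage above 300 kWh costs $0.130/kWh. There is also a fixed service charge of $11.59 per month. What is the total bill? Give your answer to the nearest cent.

$47.48

First 300 kWh × $0.075 = $22.50
Remaining 103 kWh × $0.130 = $13.39
Energy charge = $35.89; + service $11.59 = $47.48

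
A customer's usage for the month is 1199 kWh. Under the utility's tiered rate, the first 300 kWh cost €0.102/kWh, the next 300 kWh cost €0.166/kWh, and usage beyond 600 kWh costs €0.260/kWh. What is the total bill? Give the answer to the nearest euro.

First 300 kWh × €0.102 = €30.60
Next 300 kWh × €0.166 = €49.80
Remaining 599 kWh × €0.260 = €155.74
Total = €236.14 ≈ €236

€236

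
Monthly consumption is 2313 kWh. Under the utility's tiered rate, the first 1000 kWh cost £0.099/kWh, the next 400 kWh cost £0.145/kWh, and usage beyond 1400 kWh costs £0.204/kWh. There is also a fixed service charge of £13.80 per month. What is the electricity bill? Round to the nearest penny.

£357.05

First 1000 kWh × £0.099 = £99.00
Next 400 kWh × £0.145 = £58.00
Remaining 913 kWh × £0.204 = £186.25
Energy charge = £343.25; + service £13.80 = £357.05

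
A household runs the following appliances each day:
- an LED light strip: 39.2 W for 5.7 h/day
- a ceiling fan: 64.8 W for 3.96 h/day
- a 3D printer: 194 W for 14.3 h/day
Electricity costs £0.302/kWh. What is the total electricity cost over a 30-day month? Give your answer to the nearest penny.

£29.48

LED light strip: 39.2 W × 5.7 h × 30 d = 6,703 Wh = 6.703 kWh
ceiling fan: 64.8 W × 3.96 h × 30 d = 7,698 Wh = 7.698 kWh
3D printer: 194 W × 14.3 h × 30 d = 83,226 Wh = 83.23 kWh
Total energy = 6.703 + 7.698 + 83.23 = 97.63 kWh
Cost = 97.63 kWh × £0.302 = £29.48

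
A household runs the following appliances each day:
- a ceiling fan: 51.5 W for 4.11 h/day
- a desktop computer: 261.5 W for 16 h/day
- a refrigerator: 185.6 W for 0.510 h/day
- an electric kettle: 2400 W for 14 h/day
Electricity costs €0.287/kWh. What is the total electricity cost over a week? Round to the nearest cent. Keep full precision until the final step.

ceiling fan: 51.5 W × 4.11 h × 7 d = 1,482 Wh = 1.482 kWh
desktop computer: 261.5 W × 16 h × 7 d = 29,288 Wh = 29.29 kWh
refrigerator: 185.6 W × 0.510 h × 7 d = 663 Wh = 0.6626 kWh
electric kettle: 2400 W × 14 h × 7 d = 235,200 Wh = 235.2 kWh
Total energy = 1.482 + 29.29 + 0.6626 + 235.2 = 266.6 kWh
Cost = 266.6 kWh × €0.287 = €76.52

€76.52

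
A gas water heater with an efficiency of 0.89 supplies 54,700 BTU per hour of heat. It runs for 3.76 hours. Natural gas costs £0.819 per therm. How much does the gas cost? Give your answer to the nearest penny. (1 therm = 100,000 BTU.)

Heat delivered = 54,700 BTU/h × 3.76 h = 205,672 BTU
Gas input = 205,672 / 0.89 = 231,092 BTU
= 231,092 / 100,000 = 2.311 therm
Cost = 2.311 × £0.819/therm = £1.89

£1.89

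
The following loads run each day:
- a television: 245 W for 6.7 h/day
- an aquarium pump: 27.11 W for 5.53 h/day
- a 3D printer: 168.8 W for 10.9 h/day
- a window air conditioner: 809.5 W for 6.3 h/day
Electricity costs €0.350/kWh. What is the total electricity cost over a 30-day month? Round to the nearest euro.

television: 245 W × 6.7 h × 30 d = 49,245 Wh = 49.24 kWh
aquarium pump: 27.11 W × 5.53 h × 30 d = 4,498 Wh = 4.498 kWh
3D printer: 168.8 W × 10.9 h × 30 d = 55,198 Wh = 55.2 kWh
window air conditioner: 809.5 W × 6.3 h × 30 d = 152,995 Wh = 153 kWh
Total energy = 49.24 + 4.498 + 55.2 + 153 = 261.9 kWh
Cost = 261.9 kWh × €0.350 = €91.68 ≈ €92

€92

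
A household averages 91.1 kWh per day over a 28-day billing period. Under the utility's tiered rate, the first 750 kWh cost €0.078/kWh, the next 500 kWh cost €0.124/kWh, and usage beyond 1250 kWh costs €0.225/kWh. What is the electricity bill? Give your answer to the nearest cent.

€413.18

Usage = 91.1 kWh/day × 28 days = 2550.8 kWh
First 750 kWh × €0.078 = €58.50
Next 500 kWh × €0.124 = €62.00
Remaining 1300.8 kWh × €0.225 = €292.68
Total = €413.18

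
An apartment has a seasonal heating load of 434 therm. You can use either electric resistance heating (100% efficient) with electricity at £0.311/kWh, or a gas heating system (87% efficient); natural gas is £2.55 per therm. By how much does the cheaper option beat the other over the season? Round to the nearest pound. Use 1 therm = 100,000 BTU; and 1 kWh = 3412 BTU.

£2684

Heat load = 434 therm × 100,000 = 43,400,000 BTU
Gas: input = 43,400,000 / 0.87 = 49,885,057 BTU = 498.9 therm → 498.9 × £2.55 = £1,272.07
Electric: 43,400,000 BTU / 3412 = 12,720 kWh → × £0.311 = £3,955.86
Difference = |£1,272.07 − £3,955.86| = £2,683.79 ≈ £2684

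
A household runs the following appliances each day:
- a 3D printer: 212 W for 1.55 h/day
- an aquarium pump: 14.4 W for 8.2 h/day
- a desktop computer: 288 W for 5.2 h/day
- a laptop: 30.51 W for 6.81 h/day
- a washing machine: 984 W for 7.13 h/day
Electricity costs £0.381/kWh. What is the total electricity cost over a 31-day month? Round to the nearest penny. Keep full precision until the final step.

3D printer: 212 W × 1.55 h × 31 d = 10,187 Wh = 10.19 kWh
aquarium pump: 14.4 W × 8.2 h × 31 d = 3,660 Wh = 3.66 kWh
desktop computer: 288 W × 5.2 h × 31 d = 46,426 Wh = 46.43 kWh
laptop: 30.51 W × 6.81 h × 31 d = 6,441 Wh = 6.441 kWh
washing machine: 984 W × 7.13 h × 31 d = 217,494 Wh = 217.5 kWh
Total energy = 10.19 + 3.66 + 46.43 + 6.441 + 217.5 = 284.2 kWh
Cost = 284.2 kWh × £0.381 = £108.28

£108.28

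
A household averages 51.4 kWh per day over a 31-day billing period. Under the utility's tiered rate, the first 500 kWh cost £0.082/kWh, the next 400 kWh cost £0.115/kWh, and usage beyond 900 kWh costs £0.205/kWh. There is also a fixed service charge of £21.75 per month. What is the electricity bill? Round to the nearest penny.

Usage = 51.4 kWh/day × 31 days = 1593.4 kWh
First 500 kWh × £0.082 = £41.00
Next 400 kWh × £0.115 = £46.00
Remaining 693.4 kWh × £0.205 = £142.15
Energy charge = £229.15; + service £21.75 = £250.90

£250.90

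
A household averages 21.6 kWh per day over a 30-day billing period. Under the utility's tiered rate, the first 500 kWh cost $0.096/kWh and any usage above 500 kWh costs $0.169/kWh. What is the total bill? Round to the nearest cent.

Usage = 21.6 kWh/day × 30 days = 648 kWh
First 500 kWh × $0.096 = $48.00
Remaining 148 kWh × $0.169 = $25.01
Total = $73.01

$73.01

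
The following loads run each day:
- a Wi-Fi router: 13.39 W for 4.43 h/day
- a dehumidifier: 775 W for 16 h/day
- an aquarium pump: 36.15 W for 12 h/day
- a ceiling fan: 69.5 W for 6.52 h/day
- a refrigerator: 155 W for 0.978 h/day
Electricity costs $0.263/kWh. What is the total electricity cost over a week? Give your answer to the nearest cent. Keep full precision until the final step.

$24.85

Wi-Fi router: 13.39 W × 4.43 h × 7 d = 415 Wh = 0.4152 kWh
dehumidifier: 775 W × 16 h × 7 d = 86,800 Wh = 86.8 kWh
aquarium pump: 36.15 W × 12 h × 7 d = 3,037 Wh = 3.037 kWh
ceiling fan: 69.5 W × 6.52 h × 7 d = 3,172 Wh = 3.172 kWh
refrigerator: 155 W × 0.978 h × 7 d = 1,061 Wh = 1.061 kWh
Total energy = 0.4152 + 86.8 + 3.037 + 3.172 + 1.061 = 94.48 kWh
Cost = 94.48 kWh × $0.263 = $24.85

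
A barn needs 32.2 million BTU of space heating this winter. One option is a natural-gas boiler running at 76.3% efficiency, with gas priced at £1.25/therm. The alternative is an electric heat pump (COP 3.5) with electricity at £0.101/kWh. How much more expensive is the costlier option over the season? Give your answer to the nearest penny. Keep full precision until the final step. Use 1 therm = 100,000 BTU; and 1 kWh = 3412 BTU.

£255.19

Heat load = 32.2 × 10⁶ BTU = 32,200,000 BTU
Gas: input = 32,200,000 / 0.763 = 42,201,835 BTU = 422 therm → 422 × £1.25 = £527.52
Heat pump: 32,200,000 BTU / 3412 = 9,437 kWh heat; / 3.5 = 2,696 kWh in → × £0.101 = £272.33
Difference = |£527.52 − £272.33| = £255.19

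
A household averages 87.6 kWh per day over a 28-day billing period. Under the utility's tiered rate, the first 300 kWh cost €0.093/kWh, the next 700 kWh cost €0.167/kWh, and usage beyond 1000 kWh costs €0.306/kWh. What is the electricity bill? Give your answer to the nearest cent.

Usage = 87.6 kWh/day × 28 days = 2452.8 kWh
First 300 kWh × €0.093 = €27.90
Next 700 kWh × €0.167 = €116.90
Remaining 1452.8 kWh × €0.306 = €444.56
Total = €589.36

€589.36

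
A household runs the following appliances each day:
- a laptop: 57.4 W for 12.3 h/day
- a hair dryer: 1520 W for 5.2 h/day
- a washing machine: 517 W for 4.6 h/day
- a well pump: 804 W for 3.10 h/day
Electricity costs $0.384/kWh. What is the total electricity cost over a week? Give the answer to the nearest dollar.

$36

laptop: 57.4 W × 12.3 h × 7 d = 4,942 Wh = 4.942 kWh
hair dryer: 1520 W × 5.2 h × 7 d = 55,328 Wh = 55.33 kWh
washing machine: 517 W × 4.6 h × 7 d = 16,647 Wh = 16.65 kWh
well pump: 804 W × 3.10 h × 7 d = 17,447 Wh = 17.45 kWh
Total energy = 4.942 + 55.33 + 16.65 + 17.45 = 94.36 kWh
Cost = 94.36 kWh × $0.384 = $36.24 ≈ $36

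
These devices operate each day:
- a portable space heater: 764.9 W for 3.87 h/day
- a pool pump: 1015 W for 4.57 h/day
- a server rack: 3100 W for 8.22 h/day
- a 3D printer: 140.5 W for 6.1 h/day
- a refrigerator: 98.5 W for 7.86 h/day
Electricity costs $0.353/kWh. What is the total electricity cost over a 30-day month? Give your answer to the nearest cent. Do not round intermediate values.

$367.60

portable space heater: 764.9 W × 3.87 h × 30 d = 88,805 Wh = 88.8 kWh
pool pump: 1015 W × 4.57 h × 30 d = 139,156 Wh = 139.2 kWh
server rack: 3100 W × 8.22 h × 30 d = 764,460 Wh = 764.5 kWh
3D printer: 140.5 W × 6.1 h × 30 d = 25,712 Wh = 25.71 kWh
refrigerator: 98.5 W × 7.86 h × 30 d = 23,226 Wh = 23.23 kWh
Total energy = 88.8 + 139.2 + 764.5 + 25.71 + 23.23 = 1,041 kWh
Cost = 1,041 kWh × $0.353 = $367.60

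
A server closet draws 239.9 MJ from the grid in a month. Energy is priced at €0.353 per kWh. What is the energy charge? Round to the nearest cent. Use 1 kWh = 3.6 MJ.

€23.52

239.9 MJ × (0.27778 kWh/MJ) = 66.64 kWh
Cost = 66.64 kWh × €0.353/kWh = €23.52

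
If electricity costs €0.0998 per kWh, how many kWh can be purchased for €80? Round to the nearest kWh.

€80 / €0.0998 per kWh = 801.6 kWh

802 kWh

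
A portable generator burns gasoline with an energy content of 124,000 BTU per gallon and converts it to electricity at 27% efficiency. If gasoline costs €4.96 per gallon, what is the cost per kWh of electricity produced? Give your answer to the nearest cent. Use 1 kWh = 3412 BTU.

€0.51

Electrical output per gallon = 124,000 BTU × 0.27 / 3412 BTU/kWh = 9.812 kWh
Cost per kWh = €4.96 / 9.812 kWh = €0.505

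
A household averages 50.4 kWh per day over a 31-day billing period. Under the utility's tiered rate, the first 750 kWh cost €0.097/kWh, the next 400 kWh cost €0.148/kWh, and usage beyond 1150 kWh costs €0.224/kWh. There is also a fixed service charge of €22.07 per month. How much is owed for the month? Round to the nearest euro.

€246

Usage = 50.4 kWh/day × 31 days = 1562.4 kWh
First 750 kWh × €0.097 = €72.75
Next 400 kWh × €0.148 = €59.20
Remaining 412.4 kWh × €0.224 = €92.38
Energy charge = €224.33; + service €22.07 = €246.40 ≈ €246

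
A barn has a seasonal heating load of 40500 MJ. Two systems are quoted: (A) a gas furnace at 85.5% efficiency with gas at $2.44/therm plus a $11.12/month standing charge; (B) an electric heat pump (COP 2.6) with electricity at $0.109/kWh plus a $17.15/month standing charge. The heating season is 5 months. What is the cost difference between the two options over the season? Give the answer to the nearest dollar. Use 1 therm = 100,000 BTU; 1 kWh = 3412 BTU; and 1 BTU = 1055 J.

$594

Heat load = 40500 MJ = 40,500,000,000 J / 1055 = 38,388,626 BTU
Gas: input = 38,388,626 / 0.855 = 44,898,977 BTU = 449 therm → 449 × $2.44 = $1,095.54; + 5 × $11.12 standing = $1,151.14
Heat pump: 38,388,626 BTU / 3412 = 11,250 kWh heat; / 2.6 = 4,327 kWh in → × $0.109 = $471.68; + 5 × $17.15 standing = $557.43
Difference = |$1,151.14 − $557.43| = $593.71 ≈ $594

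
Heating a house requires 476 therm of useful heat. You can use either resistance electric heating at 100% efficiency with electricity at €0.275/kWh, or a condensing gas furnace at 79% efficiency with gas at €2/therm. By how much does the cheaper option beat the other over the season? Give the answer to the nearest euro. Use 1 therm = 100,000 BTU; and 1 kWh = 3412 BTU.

Heat load = 476 therm × 100,000 = 47,600,000 BTU
Gas: input = 47,600,000 / 0.79 = 60,253,165 BTU = 602.5 therm → 602.5 × €2 = €1,205.06
Electric: 47,600,000 BTU / 3412 = 13,950 kWh → × €0.275 = €3,836.46
Difference = |€1,205.06 − €3,836.46| = €2,631.40 ≈ €2631

€2631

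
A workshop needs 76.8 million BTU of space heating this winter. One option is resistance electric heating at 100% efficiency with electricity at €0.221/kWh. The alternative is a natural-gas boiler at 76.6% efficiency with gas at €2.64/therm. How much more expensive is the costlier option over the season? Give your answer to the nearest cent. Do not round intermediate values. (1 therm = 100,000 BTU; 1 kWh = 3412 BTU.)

Heat load = 76.8 × 10⁶ BTU = 76,800,000 BTU
Gas: input = 76,800,000 / 0.766 = 100,261,097 BTU = 1,003 therm → 1,003 × €2.64 = €2,646.89
Electric: 76,800,000 BTU / 3412 = 22,510 kWh → × €0.221 = €4,974.44
Difference = |€2,646.89 − €4,974.44| = €2,327.55

€2327.55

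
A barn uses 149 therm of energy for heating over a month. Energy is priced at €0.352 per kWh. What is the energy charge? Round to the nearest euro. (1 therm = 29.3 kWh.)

149 therm × (29.3 kWh/therm) = 4,366 kWh
Cost = 4,366 kWh × €0.352/kWh = €1,536.73 ≈ €1537

€1537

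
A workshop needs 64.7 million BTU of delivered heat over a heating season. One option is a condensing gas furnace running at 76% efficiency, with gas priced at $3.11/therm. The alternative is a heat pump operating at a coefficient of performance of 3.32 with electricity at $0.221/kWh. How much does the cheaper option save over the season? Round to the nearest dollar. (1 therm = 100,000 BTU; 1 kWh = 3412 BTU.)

Heat load = 64.7 × 10⁶ BTU = 64,700,000 BTU
Gas: input = 64,700,000 / 0.76 = 85,131,579 BTU = 851.3 therm → 851.3 × $3.11 = $2,647.59
Heat pump: 64,700,000 BTU / 3412 = 18,960 kWh heat; / 3.32 = 5,712 kWh in → × $0.221 = $1,262.26
Difference = |$2,647.59 − $1,262.26| = $1,385.33 ≈ $1385

$1385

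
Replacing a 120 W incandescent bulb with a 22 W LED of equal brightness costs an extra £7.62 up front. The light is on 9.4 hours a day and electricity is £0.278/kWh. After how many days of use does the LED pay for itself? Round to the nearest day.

30 days

Power saved = 120 − 22 = 98 W
Daily energy saved = 98 W × 9.4 h = 921.2 Wh = 0.9212 kWh
Daily savings = 0.9212 × £0.278 = £0.2561
Payback = £7.62 / £0.2561 per day = 29.75 days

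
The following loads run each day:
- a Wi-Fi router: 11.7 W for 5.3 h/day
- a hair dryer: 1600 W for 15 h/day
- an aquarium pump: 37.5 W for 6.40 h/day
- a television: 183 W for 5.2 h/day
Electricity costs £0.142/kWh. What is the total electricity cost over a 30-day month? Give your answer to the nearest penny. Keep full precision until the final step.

Wi-Fi router: 11.7 W × 5.3 h × 30 d = 1,860 Wh = 1.86 kWh
hair dryer: 1600 W × 15 h × 30 d = 720,000 Wh = 720 kWh
aquarium pump: 37.5 W × 6.40 h × 30 d = 7,200 Wh = 7.2 kWh
television: 183 W × 5.2 h × 30 d = 28,548 Wh = 28.55 kWh
Total energy = 1.86 + 720 + 7.2 + 28.55 = 757.6 kWh
Cost = 757.6 kWh × £0.142 = £107.58

£107.58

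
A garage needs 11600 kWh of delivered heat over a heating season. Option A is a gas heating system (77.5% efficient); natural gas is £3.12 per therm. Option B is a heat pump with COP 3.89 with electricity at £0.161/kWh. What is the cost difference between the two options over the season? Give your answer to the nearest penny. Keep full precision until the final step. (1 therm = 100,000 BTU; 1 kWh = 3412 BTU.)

Heat load = 11600 kWh × 3412 = 39,579,200 BTU
Gas: input = 39,579,200 / 0.775 = 51,069,935 BTU = 510.7 therm → 510.7 × £3.12 = £1,593.38
Heat pump: 39,579,200 BTU / 3412 = 11,600 kWh heat; / 3.89 = 2,982 kWh in → × £0.161 = £480.10
Difference = |£1,593.38 − £480.10| = £1,113.28

£1113.28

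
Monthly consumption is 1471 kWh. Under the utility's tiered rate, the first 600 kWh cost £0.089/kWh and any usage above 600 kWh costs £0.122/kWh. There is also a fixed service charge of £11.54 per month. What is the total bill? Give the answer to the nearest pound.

£171

First 600 kWh × £0.089 = £53.40
Remaining 871 kWh × £0.122 = £106.26
Energy charge = £159.66; + service £11.54 = £171.20 ≈ £171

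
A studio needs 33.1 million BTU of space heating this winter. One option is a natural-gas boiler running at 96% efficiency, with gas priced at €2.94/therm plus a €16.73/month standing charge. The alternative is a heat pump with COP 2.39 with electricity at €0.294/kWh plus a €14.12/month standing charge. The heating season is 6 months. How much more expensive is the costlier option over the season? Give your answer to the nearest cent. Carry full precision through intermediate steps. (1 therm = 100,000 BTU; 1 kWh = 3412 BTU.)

Heat load = 33.1 × 10⁶ BTU = 33,100,000 BTU
Gas: input = 33,100,000 / 0.96 = 34,479,167 BTU = 344.8 therm → 344.8 × €2.94 = €1,013.69; + 6 × €16.73 standing = €1,114.07
Heat pump: 33,100,000 BTU / 3412 = 9,701 kWh heat; / 2.39 = 4,059 kWh in → × €0.294 = €1,193.35; + 6 × €14.12 standing = €1,278.07
Difference = |€1,114.07 − €1,278.07| = €164.00

€164.00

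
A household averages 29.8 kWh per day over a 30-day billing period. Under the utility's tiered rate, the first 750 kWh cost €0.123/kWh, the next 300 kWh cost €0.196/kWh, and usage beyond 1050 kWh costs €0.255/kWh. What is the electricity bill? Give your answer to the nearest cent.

€120.47

Usage = 29.8 kWh/day × 30 days = 894 kWh
First 750 kWh × €0.123 = €92.25
Next 144 kWh × €0.196 = €28.22
Remaining tier: 0 kWh (not reached)
Total = €120.47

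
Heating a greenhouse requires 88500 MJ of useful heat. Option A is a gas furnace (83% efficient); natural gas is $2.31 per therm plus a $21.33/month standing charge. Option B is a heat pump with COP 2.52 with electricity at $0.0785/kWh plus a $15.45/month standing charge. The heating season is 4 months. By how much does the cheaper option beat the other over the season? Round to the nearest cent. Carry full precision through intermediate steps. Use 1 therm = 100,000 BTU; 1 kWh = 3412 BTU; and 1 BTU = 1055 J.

$1592.32

Heat load = 88500 MJ = 88,500,000,000 J / 1055 = 83,886,256 BTU
Gas: input = 83,886,256 / 0.83 = 101,067,778 BTU = 1,011 therm → 1,011 × $2.31 = $2,334.67; + 4 × $21.33 standing = $2,419.99
Heat pump: 83,886,256 BTU / 3412 = 24,590 kWh heat; / 2.52 = 9,756 kWh in → × $0.0785 = $765.86; + 4 × $15.45 standing = $827.66
Difference = |$2,419.99 − $827.66| = $1,592.32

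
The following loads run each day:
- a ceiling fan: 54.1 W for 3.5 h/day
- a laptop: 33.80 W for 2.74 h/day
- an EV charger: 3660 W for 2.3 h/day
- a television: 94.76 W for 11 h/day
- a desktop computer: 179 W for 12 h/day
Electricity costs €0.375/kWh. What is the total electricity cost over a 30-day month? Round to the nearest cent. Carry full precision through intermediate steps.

ceiling fan: 54.1 W × 3.5 h × 30 d = 5,680 Wh = 5.681 kWh
laptop: 33.80 W × 2.74 h × 30 d = 2,778 Wh = 2.778 kWh
EV charger: 3660 W × 2.3 h × 30 d = 252,540 Wh = 252.5 kWh
television: 94.76 W × 11 h × 30 d = 31,271 Wh = 31.27 kWh
desktop computer: 179 W × 12 h × 30 d = 64,440 Wh = 64.44 kWh
Total energy = 5.681 + 2.778 + 252.5 + 31.27 + 64.44 = 356.7 kWh
Cost = 356.7 kWh × €0.375 = €133.77

€133.77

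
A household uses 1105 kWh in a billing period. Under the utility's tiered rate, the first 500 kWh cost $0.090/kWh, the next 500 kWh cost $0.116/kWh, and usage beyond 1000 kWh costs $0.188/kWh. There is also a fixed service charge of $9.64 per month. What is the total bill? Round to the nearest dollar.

$132

First 500 kWh × $0.090 = $45.00
Next 500 kWh × $0.116 = $58.00
Remaining 105 kWh × $0.188 = $19.74
Energy charge = $122.74; + service $9.64 = $132.38 ≈ $132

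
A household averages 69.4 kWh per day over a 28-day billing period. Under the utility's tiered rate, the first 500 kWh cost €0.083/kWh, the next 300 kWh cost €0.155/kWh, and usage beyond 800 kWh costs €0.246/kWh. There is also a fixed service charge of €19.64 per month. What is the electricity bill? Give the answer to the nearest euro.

Usage = 69.4 kWh/day × 28 days = 1943.2 kWh
First 500 kWh × €0.083 = €41.50
Next 300 kWh × €0.155 = €46.50
Remaining 1143.2 kWh × €0.246 = €281.23
Energy charge = €369.23; + service €19.64 = €388.87 ≈ €389

€389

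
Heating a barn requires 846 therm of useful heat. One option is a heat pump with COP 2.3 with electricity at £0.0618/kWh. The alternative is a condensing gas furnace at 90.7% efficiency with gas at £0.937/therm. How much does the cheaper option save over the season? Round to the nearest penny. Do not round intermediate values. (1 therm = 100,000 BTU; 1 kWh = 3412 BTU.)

Heat load = 846 therm × 100,000 = 84,600,000 BTU
Gas: input = 84,600,000 / 0.907 = 93,274,531 BTU = 932.7 therm → 932.7 × £0.937 = £873.98
Heat pump: 84,600,000 BTU / 3412 = 24,790 kWh heat; / 2.3 = 10,780 kWh in → × £0.0618 = £666.23
Difference = |£873.98 − £666.23| = £207.76

£207.76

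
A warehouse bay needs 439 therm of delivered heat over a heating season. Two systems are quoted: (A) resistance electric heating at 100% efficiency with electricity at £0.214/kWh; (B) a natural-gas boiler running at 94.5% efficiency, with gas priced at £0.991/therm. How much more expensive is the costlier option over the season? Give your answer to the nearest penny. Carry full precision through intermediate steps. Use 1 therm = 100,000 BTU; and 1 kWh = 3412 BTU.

£2293.03

Heat load = 439 therm × 100,000 = 43,900,000 BTU
Gas: input = 43,900,000 / 0.945 = 46,455,026 BTU = 464.6 therm → 464.6 × £0.991 = £460.37
Electric: 43,900,000 BTU / 3412 = 12,870 kWh → × £0.214 = £2,753.40
Difference = |£460.37 − £2,753.40| = £2,293.03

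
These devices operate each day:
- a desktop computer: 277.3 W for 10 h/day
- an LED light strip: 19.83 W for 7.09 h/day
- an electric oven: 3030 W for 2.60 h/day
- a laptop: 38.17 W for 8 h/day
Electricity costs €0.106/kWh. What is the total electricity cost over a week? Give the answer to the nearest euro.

€8

desktop computer: 277.3 W × 10 h × 7 d = 19,411 Wh = 19.41 kWh
LED light strip: 19.83 W × 7.09 h × 7 d = 984 Wh = 0.9842 kWh
electric oven: 3030 W × 2.60 h × 7 d = 55,146 Wh = 55.15 kWh
laptop: 38.17 W × 8 h × 7 d = 2,138 Wh = 2.138 kWh
Total energy = 19.41 + 0.9842 + 55.15 + 2.138 = 77.68 kWh
Cost = 77.68 kWh × €0.106 = €8.23 ≈ €8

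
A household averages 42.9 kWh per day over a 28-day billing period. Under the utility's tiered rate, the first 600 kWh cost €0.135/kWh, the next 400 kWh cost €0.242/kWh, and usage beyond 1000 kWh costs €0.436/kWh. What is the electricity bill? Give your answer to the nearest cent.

€265.52

Usage = 42.9 kWh/day × 28 days = 1201.2 kWh
First 600 kWh × €0.135 = €81.00
Next 400 kWh × €0.242 = €96.80
Remaining 201.2 kWh × €0.436 = €87.72
Total = €265.52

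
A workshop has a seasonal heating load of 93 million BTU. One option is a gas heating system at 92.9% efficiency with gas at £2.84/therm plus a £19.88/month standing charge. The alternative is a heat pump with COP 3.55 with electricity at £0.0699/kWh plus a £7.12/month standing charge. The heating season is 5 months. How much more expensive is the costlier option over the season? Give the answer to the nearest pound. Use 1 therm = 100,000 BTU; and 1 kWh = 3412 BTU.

£2370

Heat load = 93 × 10⁶ BTU = 93,000,000 BTU
Gas: input = 93,000,000 / 0.929 = 100,107,643 BTU = 1,001 therm → 1,001 × £2.84 = £2,843.06; + 5 × £19.88 standing = £2,942.46
Heat pump: 93,000,000 BTU / 3412 = 27,260 kWh heat; / 3.55 = 7,678 kWh in → × £0.0699 = £536.69; + 5 × £7.12 standing = £572.29
Difference = |£2,942.46 − £572.29| = £2,370.17 ≈ £2370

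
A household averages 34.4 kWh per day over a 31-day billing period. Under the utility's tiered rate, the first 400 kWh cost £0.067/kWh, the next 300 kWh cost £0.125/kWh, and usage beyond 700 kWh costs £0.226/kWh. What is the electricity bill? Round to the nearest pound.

£147

Usage = 34.4 kWh/day × 31 days = 1066.4 kWh
First 400 kWh × £0.067 = £26.80
Next 300 kWh × £0.125 = £37.50
Remaining 366.4 kWh × £0.226 = £82.81
Total = £147.11 ≈ £147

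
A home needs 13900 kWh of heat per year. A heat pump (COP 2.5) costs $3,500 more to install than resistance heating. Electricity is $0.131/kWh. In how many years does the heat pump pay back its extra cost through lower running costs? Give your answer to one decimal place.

3.2 years

Resistance: 13900 kWh × $0.131 = $1,820.90/yr
Heat pump: 13900 / 2.5 = 5560 kWh in → × $0.131 = $728.36/yr
Annual savings = $1,092.54
Payback = $3,500 / $1,092.54 = 3.2 years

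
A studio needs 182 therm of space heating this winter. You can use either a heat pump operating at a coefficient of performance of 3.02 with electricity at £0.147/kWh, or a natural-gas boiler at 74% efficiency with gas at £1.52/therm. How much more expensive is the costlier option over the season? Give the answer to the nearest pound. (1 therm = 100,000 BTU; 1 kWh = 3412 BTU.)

£114

Heat load = 182 therm × 100,000 = 18,200,000 BTU
Gas: input = 18,200,000 / 0.74 = 24,594,595 BTU = 245.9 therm → 245.9 × £1.52 = £373.84
Heat pump: 18,200,000 BTU / 3412 = 5,334 kWh heat; / 3.02 = 1,766 kWh in → × £0.147 = £259.64
Difference = |£373.84 − £259.64| = £114.20 ≈ £114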